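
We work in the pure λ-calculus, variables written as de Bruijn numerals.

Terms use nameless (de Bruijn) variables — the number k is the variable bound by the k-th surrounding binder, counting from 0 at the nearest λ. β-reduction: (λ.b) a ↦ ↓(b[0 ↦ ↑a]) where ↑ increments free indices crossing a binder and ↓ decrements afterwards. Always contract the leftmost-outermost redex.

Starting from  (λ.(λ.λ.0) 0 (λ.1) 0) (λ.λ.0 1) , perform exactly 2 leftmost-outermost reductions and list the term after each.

Answer: after 2 steps: (λ.0) (λ.λ.λ.0 1) (λ.λ.0 1)

Reduction:
  start: (λ.(λ.λ.0) 0 (λ.1) 0) (λ.λ.0 1)
  step 1: (λ.λ.0) (λ.λ.0 1) (λ.λ.λ.0 1) (λ.λ.0 1)
  step 2: (λ.0) (λ.λ.λ.0 1) (λ.λ.0 1)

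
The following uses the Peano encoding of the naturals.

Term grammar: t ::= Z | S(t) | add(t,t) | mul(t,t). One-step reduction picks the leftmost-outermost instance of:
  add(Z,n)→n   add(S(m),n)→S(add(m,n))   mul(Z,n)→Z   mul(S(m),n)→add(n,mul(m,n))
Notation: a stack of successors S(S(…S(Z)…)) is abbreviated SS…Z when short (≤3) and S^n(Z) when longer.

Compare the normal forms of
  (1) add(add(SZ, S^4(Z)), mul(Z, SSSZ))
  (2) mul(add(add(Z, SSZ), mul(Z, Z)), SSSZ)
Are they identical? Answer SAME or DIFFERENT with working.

Answer: DIFFERENT — A ⇓ S^5(Z), B ⇓ S^6(Z)

Working:
Term A:
  start: add(add(SZ, S^4(Z)), mul(Z, SSSZ))
  step 1: add(S(add(Z, S^4(Z))), mul(Z, SSSZ))
  step 2: S(add(add(Z, S^4(Z)), mul(Z, SSSZ)))
  step 3: S(add(S^4(Z), mul(Z, SSSZ)))
  step 4: S(S(add(SSSZ, mul(Z, SSSZ))))
  step 5: S(S(S(add(SSZ, mul(Z, SSSZ)))))
  step 6: S(S(S(S(add(SZ, mul(Z, SSSZ))))))
  step 7: S(S(S(S(S(add(Z, mul(Z, SSSZ)))))))
  step 8: S(S(S(S(S(mul(Z, SSSZ))))))
  step 9: S^5(Z)

Term B:
  start: mul(add(add(Z, SSZ), mul(Z, Z)), SSSZ)
  step 1: mul(add(SSZ, mul(Z, Z)), SSSZ)
  step 2: mul(S(add(SZ, mul(Z, Z))), SSSZ)
  step 3: add(SSSZ, mul(add(SZ, mul(Z, Z)), SSSZ))
  step 4: S(add(SSZ, mul(add(SZ, mul(Z, Z)), SSSZ)))
  step 5: S(S(add(SZ, mul(add(SZ, mul(Z, Z)), SSSZ))))
  step 6: S(S(S(add(Z, mul(add(SZ, mul(Z, Z)), SSSZ)))))
  step 7: S(S(S(mul(add(SZ, mul(Z, Z)), SSSZ))))
  step 8: S(S(S(mul(S(add(Z, mul(Z, Z))), SSSZ))))
  step 9: S(S(S(add(SSSZ, mul(add(Z, mul(Z, Z)), SSSZ)))))
  step 10: S(S(S(S(add(SSZ, mul(add(Z, mul(Z, Z)), SSSZ))))))
  step 11: S(S(S(S(S(add(SZ, mul(add(Z, mul(Z, Z)), SSSZ)))))))
  step 12: S(S(S(S(S(S(add(Z, mul(add(Z, mul(Z, Z)), SSSZ))))))))
  step 13: S(S(S(S(S(S(mul(add(Z, mul(Z, Z)), SSSZ)))))))
  step 14: S(S(S(S(S(S(mul(mul(Z, Z), SSSZ)))))))
  step 15: S(S(S(S(S(S(mul(Z, SSSZ)))))))
  step 16: S^6(Z)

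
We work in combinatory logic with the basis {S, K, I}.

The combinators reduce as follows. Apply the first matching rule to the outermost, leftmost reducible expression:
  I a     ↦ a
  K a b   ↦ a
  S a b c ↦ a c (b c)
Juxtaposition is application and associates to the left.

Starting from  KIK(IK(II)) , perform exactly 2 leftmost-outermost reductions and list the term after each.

  start: KIK(IK(II))
  step 1: I(IK(II))
  step 2: IK(II)

Answer: after 2 steps: IK(II)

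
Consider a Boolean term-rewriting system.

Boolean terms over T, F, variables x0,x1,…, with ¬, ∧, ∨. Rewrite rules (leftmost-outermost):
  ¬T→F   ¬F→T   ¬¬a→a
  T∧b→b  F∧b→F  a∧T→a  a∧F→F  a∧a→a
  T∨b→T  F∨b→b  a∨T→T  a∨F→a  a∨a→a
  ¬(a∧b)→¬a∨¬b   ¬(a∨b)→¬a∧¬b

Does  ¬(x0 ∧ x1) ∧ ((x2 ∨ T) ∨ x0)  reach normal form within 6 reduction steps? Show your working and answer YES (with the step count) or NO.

Answer: YES — reaches normal form ¬x0 ∨ ¬x1 in 4 ≤ 6 steps

Working:
  start: ¬(x0 ∧ x1) ∧ ((x2 ∨ T) ∨ x0)
  [1] (¬x0 ∨ ¬x1) ∧ ((x2 ∨ T) ∨ x0)
  [2] (¬x0 ∨ ¬x1) ∧ (T ∨ x0)
  [3] (¬x0 ∨ ¬x1) ∧ T
  [4] ¬x0 ∨ ¬x1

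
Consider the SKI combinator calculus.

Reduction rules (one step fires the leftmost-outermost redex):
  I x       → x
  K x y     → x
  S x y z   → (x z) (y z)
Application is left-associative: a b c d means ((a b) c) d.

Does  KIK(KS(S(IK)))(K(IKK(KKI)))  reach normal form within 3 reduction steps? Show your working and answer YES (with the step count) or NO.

  start: KIK(KS(S(IK)))(K(IKK(KKI)))
  step 1: I(KS(S(IK)))(K(IKK(KKI)))
  step 2: KS(S(IK))(K(IKK(KKI)))
  step 3: S(K(IKK(KKI)))

Answer: NO — after 3 steps the term is S(K(IKK(KKI))), not yet normal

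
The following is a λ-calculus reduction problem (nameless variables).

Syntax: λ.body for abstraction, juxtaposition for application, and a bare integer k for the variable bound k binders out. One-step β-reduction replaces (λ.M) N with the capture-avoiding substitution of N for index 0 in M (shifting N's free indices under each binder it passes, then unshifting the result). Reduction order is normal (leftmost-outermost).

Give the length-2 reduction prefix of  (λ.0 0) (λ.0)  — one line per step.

Answer: after 2 steps: λ.0

Reduction:
  start: (λ.0 0) (λ.0)
  step 1: (λ.0) (λ.0)
  step 2: λ.0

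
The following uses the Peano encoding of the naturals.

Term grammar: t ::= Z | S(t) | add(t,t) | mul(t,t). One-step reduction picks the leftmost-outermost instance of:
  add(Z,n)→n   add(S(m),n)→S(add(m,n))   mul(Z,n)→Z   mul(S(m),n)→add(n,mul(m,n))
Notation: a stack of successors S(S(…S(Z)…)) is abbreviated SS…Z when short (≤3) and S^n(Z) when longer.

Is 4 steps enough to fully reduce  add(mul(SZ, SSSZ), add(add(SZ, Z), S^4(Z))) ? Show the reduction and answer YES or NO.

Answer: NO — after 4 steps the term is S(add(S(add(SZ, mul(Z, SSSZ))), add(add(SZ, Z), S^4(Z)))), not yet normal

Working:
  start: add(mul(SZ, SSSZ), add(add(SZ, Z), S^4(Z)))
  [1] add(add(SSSZ, mul(Z, SSSZ)), add(add(SZ, Z), S^4(Z)))
  [2] add(S(add(SSZ, mul(Z, SSSZ))), add(add(SZ, Z), S^4(Z)))
  [3] S(add(add(SSZ, mul(Z, SSSZ)), add(add(SZ, Z), S^4(Z))))
  [4] S(add(S(add(SZ, mul(Z, SSSZ))), add(add(SZ, Z), S^4(Z))))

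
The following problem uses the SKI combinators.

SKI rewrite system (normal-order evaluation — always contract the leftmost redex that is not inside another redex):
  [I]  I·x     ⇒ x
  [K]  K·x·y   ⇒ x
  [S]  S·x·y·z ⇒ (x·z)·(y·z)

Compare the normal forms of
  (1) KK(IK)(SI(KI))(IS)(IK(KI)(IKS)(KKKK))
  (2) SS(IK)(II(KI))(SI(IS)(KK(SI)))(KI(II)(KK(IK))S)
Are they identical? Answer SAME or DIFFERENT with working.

Answer: SAME — A ⇓ I, B ⇓ I

Derivation:
Term A:
  start: KK(IK)(SI(KI))(IS)(IK(KI)(IKS)(KKKK))
  step 1: K(SI(KI))(IS)(IK(KI)(IKS)(KKKK))
  step 2: SI(KI)(IK(KI)(IKS)(KKKK))
  step 3: I(IK(KI)(IKS)(KKKK))(KI(IK(KI)(IKS)(KKKK)))
  step 4: IK(KI)(IKS)(KKKK)(KI(IK(KI)(IKS)(KKKK)))
  step 5: K(KI)(IKS)(KKKK)(KI(IK(KI)(IKS)(KKKK)))
  step 6: KI(KKKK)(KI(IK(KI)(IKS)(KKKK)))
  step 7: I(KI(IK(KI)(IKS)(KKKK)))
  step 8: KI(IK(KI)(IKS)(KKKK))
  step 9: I

Term B:
  start: SS(IK)(II(KI))(SI(IS)(KK(SI)))(KI(II)(KK(IK))S)
  step 1: S(II(KI))(IK(II(KI)))(SI(IS)(KK(SI)))(KI(II)(KK(IK))S)
  step 2: II(KI)(SI(IS)(KK(SI)))(IK(II(KI))(SI(IS)(KK(SI))))(KI(II)(KK(IK))S)
  step 3: I(KI)(SI(IS)(KK(SI)))(IK(II(KI))(SI(IS)(KK(SI))))(KI(II)(KK(IK))S)
  step 4: KI(SI(IS)(KK(SI)))(IK(II(KI))(SI(IS)(KK(SI))))(KI(II)(KK(IK))S)
  step 5: I(IK(II(KI))(SI(IS)(KK(SI))))(KI(II)(KK(IK))S)
  step 6: IK(II(KI))(SI(IS)(KK(SI)))(KI(II)(KK(IK))S)
  step 7: K(II(KI))(SI(IS)(KK(SI)))(KI(II)(KK(IK))S)
  step 8: II(KI)(KI(II)(KK(IK))S)
  step 9: I(KI)(KI(II)(KK(IK))S)
  step 10: KI(KI(II)(KK(IK))S)
  step 11: I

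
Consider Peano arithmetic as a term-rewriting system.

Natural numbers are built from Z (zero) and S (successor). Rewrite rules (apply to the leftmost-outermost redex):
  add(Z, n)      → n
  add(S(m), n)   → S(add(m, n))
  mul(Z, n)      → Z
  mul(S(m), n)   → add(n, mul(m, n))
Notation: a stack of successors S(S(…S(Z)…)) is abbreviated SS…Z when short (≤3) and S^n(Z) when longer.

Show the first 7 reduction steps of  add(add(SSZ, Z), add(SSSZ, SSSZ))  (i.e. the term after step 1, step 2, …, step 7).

  start: add(add(SSZ, Z), add(SSSZ, SSSZ))
  →1  add(S(add(SZ, Z)), add(SSSZ, SSSZ))
  →2  S(add(add(SZ, Z), add(SSSZ, SSSZ)))
  →3  S(add(S(add(Z, Z)), add(SSSZ, SSSZ)))
  →4  S(S(add(add(Z, Z), add(SSSZ, SSSZ))))
  →5  S(S(add(Z, add(SSSZ, SSSZ))))
  →6  S(S(add(SSSZ, SSSZ)))
  →7  S(S(S(add(SSZ, SSSZ))))

Answer: after 7 steps: S(S(S(add(SSZ, SSSZ))))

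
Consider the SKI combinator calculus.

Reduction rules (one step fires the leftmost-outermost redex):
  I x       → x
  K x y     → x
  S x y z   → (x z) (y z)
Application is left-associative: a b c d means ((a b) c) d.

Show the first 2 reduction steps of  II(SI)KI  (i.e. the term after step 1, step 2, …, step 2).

  start: II(SI)KI
  [1] I(SI)KI
  [2] SIKI

Answer: after 2 steps: SIKI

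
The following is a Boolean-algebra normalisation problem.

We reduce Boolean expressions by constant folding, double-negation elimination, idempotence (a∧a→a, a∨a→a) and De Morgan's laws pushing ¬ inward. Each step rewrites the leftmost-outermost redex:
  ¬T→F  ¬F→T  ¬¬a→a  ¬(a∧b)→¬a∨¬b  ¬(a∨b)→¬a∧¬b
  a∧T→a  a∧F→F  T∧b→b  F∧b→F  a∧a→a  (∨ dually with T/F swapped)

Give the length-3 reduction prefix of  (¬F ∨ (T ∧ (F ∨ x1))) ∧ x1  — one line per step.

  start: (¬F ∨ (T ∧ (F ∨ x1))) ∧ x1
  →1  (T ∨ (T ∧ (F ∨ x1))) ∧ x1
  →2  T ∧ x1
  →3  x1

Answer: after 3 steps: x1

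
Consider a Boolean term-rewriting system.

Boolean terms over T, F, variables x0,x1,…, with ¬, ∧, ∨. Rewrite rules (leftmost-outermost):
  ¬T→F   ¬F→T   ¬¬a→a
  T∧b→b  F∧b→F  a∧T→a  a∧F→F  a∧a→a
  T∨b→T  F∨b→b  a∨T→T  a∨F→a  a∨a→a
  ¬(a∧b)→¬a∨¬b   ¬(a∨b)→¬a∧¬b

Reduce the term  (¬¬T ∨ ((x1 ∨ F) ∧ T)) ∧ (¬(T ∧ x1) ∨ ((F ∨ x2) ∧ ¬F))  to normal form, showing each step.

  start: (¬¬T ∨ ((x1 ∨ F) ∧ T)) ∧ (¬(T ∧ x1) ∨ ((F ∨ x2) ∧ ¬F))
  →1  (T ∨ ((x1 ∨ F) ∧ T)) ∧ (¬(T ∧ x1) ∨ ((F ∨ x2) ∧ ¬F))
  →2  T ∧ (¬(T ∧ x1) ∨ ((F ∨ x2) ∧ ¬F))
  →3  ¬(T ∧ x1) ∨ ((F ∨ x2) ∧ ¬F)
  →4  (¬T ∨ ¬x1) ∨ ((F ∨ x2) ∧ ¬F)
  →5  (F ∨ ¬x1) ∨ ((F ∨ x2) ∧ ¬F)
  →6  ¬x1 ∨ ((F ∨ x2) ∧ ¬F)
  →7  ¬x1 ∨ (x2 ∧ ¬F)
  →8  ¬x1 ∨ (x2 ∧ T)
  →9  ¬x1 ∨ x2

Answer: normal form = ¬x1 ∨ x2  (in 9 steps)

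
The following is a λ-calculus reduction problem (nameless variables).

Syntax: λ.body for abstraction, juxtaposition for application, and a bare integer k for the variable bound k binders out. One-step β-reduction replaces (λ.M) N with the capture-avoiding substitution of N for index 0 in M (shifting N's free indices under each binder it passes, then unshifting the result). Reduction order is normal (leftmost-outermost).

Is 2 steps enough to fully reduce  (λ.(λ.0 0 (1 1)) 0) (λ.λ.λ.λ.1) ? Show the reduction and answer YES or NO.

  start: (λ.(λ.0 0 (1 1)) 0) (λ.λ.λ.λ.1)
  step 1: (λ.0 0 ((λ.λ.λ.λ.1) (λ.λ.λ.λ.1))) (λ.λ.λ.λ.1)
  step 2: (λ.λ.λ.λ.1) (λ.λ.λ.λ.1) ((λ.λ.λ.λ.1) (λ.λ.λ.λ.1))

Answer: NO — after 2 steps the term is (λ.λ.λ.λ.1) (λ.λ.λ.λ.1) ((λ.λ.λ.λ.1) (λ.λ.λ.λ.1)), not yet normal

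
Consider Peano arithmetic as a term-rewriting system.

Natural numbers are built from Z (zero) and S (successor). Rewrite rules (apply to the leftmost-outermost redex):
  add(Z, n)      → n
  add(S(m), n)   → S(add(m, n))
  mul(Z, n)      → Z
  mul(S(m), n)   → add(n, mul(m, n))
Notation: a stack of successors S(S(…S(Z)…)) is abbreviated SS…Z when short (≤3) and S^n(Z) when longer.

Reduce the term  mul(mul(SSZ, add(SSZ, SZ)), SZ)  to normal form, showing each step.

  start: mul(mul(SSZ, add(SSZ, SZ)), SZ)
  →1  mul(add(add(SSZ, SZ), mul(SZ, add(SSZ, SZ))), SZ)
  →2  mul(add(S(add(SZ, SZ)), mul(SZ, add(SSZ, SZ))), SZ)
  →3  mul(S(add(add(SZ, SZ), mul(SZ, add(SSZ, SZ)))), SZ)
  →4  add(SZ, mul(add(add(SZ, SZ), mul(SZ, add(SSZ, SZ))), SZ))
  →5  S(add(Z, mul(add(add(SZ, SZ), mul(SZ, add(SSZ, SZ))), SZ)))
  →6  S(mul(add(add(SZ, SZ), mul(SZ, add(SSZ, SZ))), SZ))
  →7  S(mul(add(S(add(Z, SZ)), mul(SZ, add(SSZ, SZ))), SZ))
  →8  S(mul(S(add(add(Z, SZ), mul(SZ, add(SSZ, SZ)))), SZ))
  →9  S(add(SZ, mul(add(add(Z, SZ), mul(SZ, add(SSZ, SZ))), SZ)))
  →10  S(S(add(Z, mul(add(add(Z, SZ), mul(SZ, add(SSZ, SZ))), SZ))))
  →11  S(S(mul(add(add(Z, SZ), mul(SZ, add(SSZ, SZ))), SZ)))
  →12  S(S(mul(add(SZ, mul(SZ, add(SSZ, SZ))), SZ)))
  →13  S(S(mul(S(add(Z, mul(SZ, add(SSZ, SZ)))), SZ)))
  →14  S(S(add(SZ, mul(add(Z, mul(SZ, add(SSZ, SZ))), SZ))))
  →15  S(S(S(add(Z, mul(add(Z, mul(SZ, add(SSZ, SZ))), SZ)))))
  →16  S(S(S(mul(add(Z, mul(SZ, add(SSZ, SZ))), SZ))))
  →17  S(S(S(mul(mul(SZ, add(SSZ, SZ)), SZ))))
  →18  S(S(S(mul(add(add(SSZ, SZ), mul(Z, add(SSZ, SZ))), SZ))))
  →19  S(S(S(mul(add(S(add(SZ, SZ)), mul(Z, add(SSZ, SZ))), SZ))))
  →20  S(S(S(mul(S(add(add(SZ, SZ), mul(Z, add(SSZ, SZ)))), SZ))))
  →21  S(S(S(add(SZ, mul(add(add(SZ, SZ), mul(Z, add(SSZ, SZ))), SZ)))))
  →22  S(S(S(S(add(Z, mul(add(add(SZ, SZ), mul(Z, add(SSZ, SZ))), SZ))))))
  →23  S(S(S(S(mul(add(add(SZ, SZ), mul(Z, add(SSZ, SZ))), SZ)))))
  →24  S(S(S(S(mul(add(S(add(Z, SZ)), mul(Z, add(SSZ, SZ))), SZ)))))
  →25  S(S(S(S(mul(S(add(add(Z, SZ), mul(Z, add(SSZ, SZ)))), SZ)))))
  →26  S(S(S(S(add(SZ, mul(add(add(Z, SZ), mul(Z, add(SSZ, SZ))), SZ))))))
  →27  S(S(S(S(S(add(Z, mul(add(add(Z, SZ), mul(Z, add(SSZ, SZ))), SZ)))))))
  →28  S(S(S(S(S(mul(add(add(Z, SZ), mul(Z, add(SSZ, SZ))), SZ))))))
  →29  S(S(S(S(S(mul(add(SZ, mul(Z, add(SSZ, SZ))), SZ))))))
  →30  S(S(S(S(S(mul(S(add(Z, mul(Z, add(SSZ, SZ)))), SZ))))))
  →31  S(S(S(S(S(add(SZ, mul(add(Z, mul(Z, add(SSZ, SZ))), SZ)))))))
  →32  S(S(S(S(S(S(add(Z, mul(add(Z, mul(Z, add(SSZ, SZ))), SZ))))))))
  →33  S(S(S(S(S(S(mul(add(Z, mul(Z, add(SSZ, SZ))), SZ)))))))
  →34  S(S(S(S(S(S(mul(mul(Z, add(SSZ, SZ)), SZ)))))))
  →35  S(S(S(S(S(S(mul(Z, SZ)))))))
  →36  S^6(Z)

Answer: normal form = S^6(Z)  (in 36 steps)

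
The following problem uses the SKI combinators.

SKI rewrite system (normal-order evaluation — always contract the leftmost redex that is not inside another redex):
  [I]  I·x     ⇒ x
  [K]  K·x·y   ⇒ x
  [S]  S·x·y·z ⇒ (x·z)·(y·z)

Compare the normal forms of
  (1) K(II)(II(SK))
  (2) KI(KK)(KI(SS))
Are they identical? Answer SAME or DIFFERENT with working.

Answer: SAME — A ⇓ I, B ⇓ I

Reduction:
Term A:
  start: K(II)(II(SK))
  step 1: II
  step 2: I

Term B:
  start: KI(KK)(KI(SS))
  step 1: I(KI(SS))
  step 2: KI(SS)
  step 3: I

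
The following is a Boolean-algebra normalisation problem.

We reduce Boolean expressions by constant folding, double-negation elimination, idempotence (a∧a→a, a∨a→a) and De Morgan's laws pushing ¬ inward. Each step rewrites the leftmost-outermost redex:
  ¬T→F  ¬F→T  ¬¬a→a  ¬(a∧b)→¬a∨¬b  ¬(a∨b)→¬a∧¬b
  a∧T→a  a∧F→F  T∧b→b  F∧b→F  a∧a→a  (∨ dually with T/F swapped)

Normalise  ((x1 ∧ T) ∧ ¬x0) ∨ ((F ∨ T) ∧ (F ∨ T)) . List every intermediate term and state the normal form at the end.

Answer: normal form = T  (in 4 steps)

Derivation:
  start: ((x1 ∧ T) ∧ ¬x0) ∨ ((F ∨ T) ∧ (F ∨ T))
  step 1: (x1 ∧ ¬x0) ∨ ((F ∨ T) ∧ (F ∨ T))
  step 2: (x1 ∧ ¬x0) ∨ (F ∨ T)
  step 3: (x1 ∧ ¬x0) ∨ T
  step 4: T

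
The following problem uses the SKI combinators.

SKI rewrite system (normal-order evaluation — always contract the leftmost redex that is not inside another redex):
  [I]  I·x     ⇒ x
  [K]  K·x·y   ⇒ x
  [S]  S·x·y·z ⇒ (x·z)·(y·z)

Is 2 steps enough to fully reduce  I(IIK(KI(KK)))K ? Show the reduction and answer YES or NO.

  start: I(IIK(KI(KK)))K
  →1  IIK(KI(KK))K
  →2  IK(KI(KK))K

Answer: NO — after 2 steps the term is IK(KI(KK))K, not yet normal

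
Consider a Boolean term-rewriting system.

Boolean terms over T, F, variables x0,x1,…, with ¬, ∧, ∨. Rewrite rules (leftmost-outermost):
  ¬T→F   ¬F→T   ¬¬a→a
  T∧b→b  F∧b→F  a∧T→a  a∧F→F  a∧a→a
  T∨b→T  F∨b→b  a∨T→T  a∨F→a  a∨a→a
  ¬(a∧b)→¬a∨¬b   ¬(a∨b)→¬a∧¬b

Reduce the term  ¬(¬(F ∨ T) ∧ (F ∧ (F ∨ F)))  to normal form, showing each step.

  start: ¬(¬(F ∨ T) ∧ (F ∧ (F ∨ F)))
  →1  ¬¬(F ∨ T) ∨ ¬(F ∧ (F ∨ F))
  →2  (F ∨ T) ∨ ¬(F ∧ (F ∨ F))
  →3  T ∨ ¬(F ∧ (F ∨ F))
  →4  T

Answer: normal form = T  (in 4 steps)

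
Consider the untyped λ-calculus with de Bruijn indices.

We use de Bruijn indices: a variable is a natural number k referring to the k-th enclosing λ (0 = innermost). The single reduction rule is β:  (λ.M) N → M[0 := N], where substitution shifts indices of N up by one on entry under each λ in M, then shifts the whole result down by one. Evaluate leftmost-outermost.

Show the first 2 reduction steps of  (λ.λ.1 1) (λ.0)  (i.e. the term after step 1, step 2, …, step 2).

Answer: after 2 steps: λ.λ.0

Working:
  start: (λ.λ.1 1) (λ.0)
  step 1: λ.(λ.0) (λ.0)
  step 2: λ.λ.0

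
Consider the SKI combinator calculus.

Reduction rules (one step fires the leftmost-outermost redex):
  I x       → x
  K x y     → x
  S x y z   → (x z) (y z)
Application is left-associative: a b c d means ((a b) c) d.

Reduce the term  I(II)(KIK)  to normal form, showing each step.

Answer: normal form = I  (in 4 steps)

Derivation:
  start: I(II)(KIK)
  [1] II(KIK)
  [2] I(KIK)
  [3] KIK
  [4] I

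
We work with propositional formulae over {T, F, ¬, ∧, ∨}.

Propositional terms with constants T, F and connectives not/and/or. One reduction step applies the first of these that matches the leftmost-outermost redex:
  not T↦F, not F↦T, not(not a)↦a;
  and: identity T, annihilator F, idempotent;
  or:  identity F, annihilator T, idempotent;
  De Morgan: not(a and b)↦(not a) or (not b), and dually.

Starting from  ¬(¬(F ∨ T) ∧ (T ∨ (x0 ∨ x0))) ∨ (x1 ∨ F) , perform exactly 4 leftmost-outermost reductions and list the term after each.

  start: ¬(¬(F ∨ T) ∧ (T ∨ (x0 ∨ x0))) ∨ (x1 ∨ F)
  step 1: (¬¬(F ∨ T) ∨ ¬(T ∨ (x0 ∨ x0))) ∨ (x1 ∨ F)
  step 2: ((F ∨ T) ∨ ¬(T ∨ (x0 ∨ x0))) ∨ (x1 ∨ F)
  step 3: (T ∨ ¬(T ∨ (x0 ∨ x0))) ∨ (x1 ∨ F)
  step 4: T ∨ (x1 ∨ F)

Answer: after 4 steps: T ∨ (x1 ∨ F)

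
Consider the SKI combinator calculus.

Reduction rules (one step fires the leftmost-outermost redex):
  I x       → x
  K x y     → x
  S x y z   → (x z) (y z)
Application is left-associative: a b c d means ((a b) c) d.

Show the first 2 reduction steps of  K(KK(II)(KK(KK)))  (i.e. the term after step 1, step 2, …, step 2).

  start: K(KK(II)(KK(KK)))
  step 1: K(K(KK(KK)))
  step 2: K(KK)

Answer: after 2 steps: K(KK)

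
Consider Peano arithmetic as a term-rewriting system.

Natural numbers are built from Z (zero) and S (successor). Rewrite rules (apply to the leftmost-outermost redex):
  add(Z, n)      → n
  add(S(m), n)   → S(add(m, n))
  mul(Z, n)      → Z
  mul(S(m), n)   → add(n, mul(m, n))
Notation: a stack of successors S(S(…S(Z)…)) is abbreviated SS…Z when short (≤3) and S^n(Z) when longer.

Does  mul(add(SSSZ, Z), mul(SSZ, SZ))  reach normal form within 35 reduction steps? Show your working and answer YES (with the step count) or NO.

Answer: NO — after 35 steps the term is S(S(S(S(S(S(add(Z, mul(add(Z, Z), mul(SSZ, SZ))))))))), not yet normal

Derivation:
  start: mul(add(SSSZ, Z), mul(SSZ, SZ))
  step 1: mul(S(add(SSZ, Z)), mul(SSZ, SZ))
  step 2: add(mul(SSZ, SZ), mul(add(SSZ, Z), mul(SSZ, SZ)))
  step 3: add(add(SZ, mul(SZ, SZ)), mul(add(SSZ, Z), mul(SSZ, SZ)))
  step 4: add(S(add(Z, mul(SZ, SZ))), mul(add(SSZ, Z), mul(SSZ, SZ)))
  step 5: S(add(add(Z, mul(SZ, SZ)), mul(add(SSZ, Z), mul(SSZ, SZ))))
  step 6: S(add(mul(SZ, SZ), mul(add(SSZ, Z), mul(SSZ, SZ))))
  step 7: S(add(add(SZ, mul(Z, SZ)), mul(add(SSZ, Z), mul(SSZ, SZ))))
  step 8: S(add(S(add(Z, mul(Z, SZ))), mul(add(SSZ, Z), mul(SSZ, SZ))))
  step 9: S(S(add(add(Z, mul(Z, SZ)), mul(add(SSZ, Z), mul(SSZ, SZ)))))
  step 10: S(S(add(mul(Z, SZ), mul(add(SSZ, Z), mul(SSZ, SZ)))))
  step 11: S(S(add(Z, mul(add(SSZ, Z), mul(SSZ, SZ)))))
  step 12: S(S(mul(add(SSZ, Z), mul(SSZ, SZ))))
  step 13: S(S(mul(S(add(SZ, Z)), mul(SSZ, SZ))))
  step 14: S(S(add(mul(SSZ, SZ), mul(add(SZ, Z), mul(SSZ, SZ)))))
  step 15: S(S(add(add(SZ, mul(SZ, SZ)), mul(add(SZ, Z), mul(SSZ, SZ)))))
  step 16: S(S(add(S(add(Z, mul(SZ, SZ))), mul(add(SZ, Z), mul(SSZ, SZ)))))
  step 17: S(S(S(add(add(Z, mul(SZ, SZ)), mul(add(SZ, Z), mul(SSZ, SZ))))))
  step 18: S(S(S(add(mul(SZ, SZ), mul(add(SZ, Z), mul(SSZ, SZ))))))
  step 19: S(S(S(add(add(SZ, mul(Z, SZ)), mul(add(SZ, Z), mul(SSZ, SZ))))))
  step 20: S(S(S(add(S(add(Z, mul(Z, SZ))), mul(add(SZ, Z), mul(SSZ, SZ))))))
  step 21: S(S(S(S(add(add(Z, mul(Z, SZ)), mul(add(SZ, Z), mul(SSZ, SZ)))))))
  step 22: S(S(S(S(add(mul(Z, SZ), mul(add(SZ, Z), mul(SSZ, SZ)))))))
  step 23: S(S(S(S(add(Z, mul(add(SZ, Z), mul(SSZ, SZ)))))))
  step 24: S(S(S(S(mul(add(SZ, Z), mul(SSZ, SZ))))))
  step 25: S(S(S(S(mul(S(add(Z, Z)), mul(SSZ, SZ))))))
  step 26: S(S(S(S(add(mul(SSZ, SZ), mul(add(Z, Z), mul(SSZ, SZ)))))))
  step 27: S(S(S(S(add(add(SZ, mul(SZ, SZ)), mul(add(Z, Z), mul(SSZ, SZ)))))))
  step 28: S(S(S(S(add(S(add(Z, mul(SZ, SZ))), mul(add(Z, Z), mul(SSZ, SZ)))))))
  step 29: S(S(S(S(S(add(add(Z, mul(SZ, SZ)), mul(add(Z, Z), mul(SSZ, SZ))))))))
  step 30: S(S(S(S(S(add(mul(SZ, SZ), mul(add(Z, Z), mul(SSZ, SZ))))))))
  step 31: S(S(S(S(S(add(add(SZ, mul(Z, SZ)), mul(add(Z, Z), mul(SSZ, SZ))))))))
  step 32: S(S(S(S(S(add(S(add(Z, mul(Z, SZ))), mul(add(Z, Z), mul(SSZ, SZ))))))))
  step 33: S(S(S(S(S(S(add(add(Z, mul(Z, SZ)), mul(add(Z, Z), mul(SSZ, SZ)))))))))
  step 34: S(S(S(S(S(S(add(mul(Z, SZ), mul(add(Z, Z), mul(SSZ, SZ)))))))))
  step 35: S(S(S(S(S(S(add(Z, mul(add(Z, Z), mul(SSZ, SZ)))))))))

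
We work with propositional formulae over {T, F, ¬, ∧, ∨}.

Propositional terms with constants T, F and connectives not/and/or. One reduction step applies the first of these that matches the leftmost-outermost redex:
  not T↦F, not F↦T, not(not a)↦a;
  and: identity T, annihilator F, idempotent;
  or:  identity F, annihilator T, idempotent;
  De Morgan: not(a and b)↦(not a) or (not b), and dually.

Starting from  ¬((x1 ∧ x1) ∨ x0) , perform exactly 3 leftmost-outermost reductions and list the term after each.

  start: ¬((x1 ∧ x1) ∨ x0)
  →1  ¬(x1 ∧ x1) ∧ ¬x0
  →2  (¬x1 ∨ ¬x1) ∧ ¬x0
  →3  ¬x1 ∧ ¬x0

Answer: after 3 steps: ¬x1 ∧ ¬x0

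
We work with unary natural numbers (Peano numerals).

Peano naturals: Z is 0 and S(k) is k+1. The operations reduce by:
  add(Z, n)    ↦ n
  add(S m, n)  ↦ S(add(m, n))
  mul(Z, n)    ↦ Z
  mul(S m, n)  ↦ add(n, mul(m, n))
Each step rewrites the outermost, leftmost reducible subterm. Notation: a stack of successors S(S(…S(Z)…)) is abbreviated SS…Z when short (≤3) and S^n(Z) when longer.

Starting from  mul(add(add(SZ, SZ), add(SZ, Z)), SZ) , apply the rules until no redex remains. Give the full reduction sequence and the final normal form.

Answer: normal form = SSSZ  (in 17 steps)

Derivation:
  start: mul(add(add(SZ, SZ), add(SZ, Z)), SZ)
  →1  mul(add(S(add(Z, SZ)), add(SZ, Z)), SZ)
  →2  mul(S(add(add(Z, SZ), add(SZ, Z))), SZ)
  →3  add(SZ, mul(add(add(Z, SZ), add(SZ, Z)), SZ))
  →4  S(add(Z, mul(add(add(Z, SZ), add(SZ, Z)), SZ)))
  →5  S(mul(add(add(Z, SZ), add(SZ, Z)), SZ))
  →6  S(mul(add(SZ, add(SZ, Z)), SZ))
  →7  S(mul(S(add(Z, add(SZ, Z))), SZ))
  →8  S(add(SZ, mul(add(Z, add(SZ, Z)), SZ)))
  →9  S(S(add(Z, mul(add(Z, add(SZ, Z)), SZ))))
  →10  S(S(mul(add(Z, add(SZ, Z)), SZ)))
  →11  S(S(mul(add(SZ, Z), SZ)))
  →12  S(S(mul(S(add(Z, Z)), SZ)))
  →13  S(S(add(SZ, mul(add(Z, Z), SZ))))
  →14  S(S(S(add(Z, mul(add(Z, Z), SZ)))))
  →15  S(S(S(mul(add(Z, Z), SZ))))
  →16  S(S(S(mul(Z, SZ))))
  →17  SSSZ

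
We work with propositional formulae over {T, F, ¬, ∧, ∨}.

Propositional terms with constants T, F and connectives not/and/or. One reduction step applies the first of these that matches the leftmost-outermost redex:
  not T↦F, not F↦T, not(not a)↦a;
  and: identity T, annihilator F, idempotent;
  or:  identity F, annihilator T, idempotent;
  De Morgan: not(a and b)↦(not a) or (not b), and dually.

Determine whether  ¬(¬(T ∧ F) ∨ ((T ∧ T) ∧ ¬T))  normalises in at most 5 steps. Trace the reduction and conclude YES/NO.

  start: ¬(¬(T ∧ F) ∨ ((T ∧ T) ∧ ¬T))
  →1  ¬¬(T ∧ F) ∧ ¬((T ∧ T) ∧ ¬T)
  →2  (T ∧ F) ∧ ¬((T ∧ T) ∧ ¬T)
  →3  F ∧ ¬((T ∧ T) ∧ ¬T)
  →4  F

Answer: YES — reaches normal form F in 4 ≤ 5 steps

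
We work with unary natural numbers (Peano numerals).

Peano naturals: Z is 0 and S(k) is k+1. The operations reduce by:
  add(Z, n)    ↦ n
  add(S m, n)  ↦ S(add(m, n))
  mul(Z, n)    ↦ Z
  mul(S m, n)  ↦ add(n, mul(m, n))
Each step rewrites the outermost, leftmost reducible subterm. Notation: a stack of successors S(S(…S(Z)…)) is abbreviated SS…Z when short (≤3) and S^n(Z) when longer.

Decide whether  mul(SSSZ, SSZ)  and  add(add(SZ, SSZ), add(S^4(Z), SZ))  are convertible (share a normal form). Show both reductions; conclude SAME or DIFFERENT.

Answer: DIFFERENT — A ⇓ S^6(Z), B ⇓ S^8(Z)

Working:
Term A:
  start: mul(SSSZ, SSZ)
  step 1: add(SSZ, mul(SSZ, SSZ))
  step 2: S(add(SZ, mul(SSZ, SSZ)))
  step 3: S(S(add(Z, mul(SSZ, SSZ))))
  step 4: S(S(mul(SSZ, SSZ)))
  step 5: S(S(add(SSZ, mul(SZ, SSZ))))
  step 6: S(S(S(add(SZ, mul(SZ, SSZ)))))
  step 7: S(S(S(S(add(Z, mul(SZ, SSZ))))))
  step 8: S(S(S(S(mul(SZ, SSZ)))))
  step 9: S(S(S(S(add(SSZ, mul(Z, SSZ))))))
  step 10: S(S(S(S(S(add(SZ, mul(Z, SSZ)))))))
  step 11: S(S(S(S(S(S(add(Z, mul(Z, SSZ))))))))
  step 12: S(S(S(S(S(S(mul(Z, SSZ)))))))
  step 13: S^6(Z)

Term B:
  start: add(add(SZ, SSZ), add(S^4(Z), SZ))
  step 1: add(S(add(Z, SSZ)), add(S^4(Z), SZ))
  step 2: S(add(add(Z, SSZ), add(S^4(Z), SZ)))
  step 3: S(add(SSZ, add(S^4(Z), SZ)))
  step 4: S(S(add(SZ, add(S^4(Z), SZ))))
  step 5: S(S(S(add(Z, add(S^4(Z), SZ)))))
  step 6: S(S(S(add(S^4(Z), SZ))))
  step 7: S(S(S(S(add(SSSZ, SZ)))))
  step 8: S(S(S(S(S(add(SSZ, SZ))))))
  step 9: S(S(S(S(S(S(add(SZ, SZ)))))))
  step 10: S(S(S(S(S(S(S(add(Z, SZ))))))))
  step 11: S^8(Z)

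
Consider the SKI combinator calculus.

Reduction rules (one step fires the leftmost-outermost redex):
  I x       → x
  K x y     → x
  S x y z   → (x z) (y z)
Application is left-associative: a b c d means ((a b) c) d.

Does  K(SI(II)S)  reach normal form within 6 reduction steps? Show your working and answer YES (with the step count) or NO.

  start: K(SI(II)S)
  [1] K(IS(IIS))
  [2] K(S(IIS))
  [3] K(S(IS))
  [4] K(SS)

Answer: YES — reaches normal form K(SS) in 4 ≤ 6 steps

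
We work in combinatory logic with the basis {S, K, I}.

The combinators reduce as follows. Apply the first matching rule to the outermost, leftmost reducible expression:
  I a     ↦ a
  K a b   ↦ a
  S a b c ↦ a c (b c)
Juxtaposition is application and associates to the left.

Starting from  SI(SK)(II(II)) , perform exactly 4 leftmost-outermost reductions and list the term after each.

Answer: after 4 steps: II(SK(II(II)))

Derivation:
  start: SI(SK)(II(II))
  [1] I(II(II))(SK(II(II)))
  [2] II(II)(SK(II(II)))
  [3] I(II)(SK(II(II)))
  [4] II(SK(II(II)))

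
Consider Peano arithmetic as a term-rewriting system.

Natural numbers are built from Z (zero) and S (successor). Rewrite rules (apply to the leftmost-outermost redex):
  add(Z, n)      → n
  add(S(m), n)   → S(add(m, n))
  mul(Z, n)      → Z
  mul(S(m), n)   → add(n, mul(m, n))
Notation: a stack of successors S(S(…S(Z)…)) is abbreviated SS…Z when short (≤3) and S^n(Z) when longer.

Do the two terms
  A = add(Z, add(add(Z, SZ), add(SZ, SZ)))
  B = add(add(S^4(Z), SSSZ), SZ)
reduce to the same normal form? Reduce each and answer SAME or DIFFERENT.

Term A:
  start: add(Z, add(add(Z, SZ), add(SZ, SZ)))
  step 1: add(add(Z, SZ), add(SZ, SZ))
  step 2: add(SZ, add(SZ, SZ))
  step 3: S(add(Z, add(SZ, SZ)))
  step 4: S(add(SZ, SZ))
  step 5: S(S(add(Z, SZ)))
  step 6: SSSZ

Term B:
  start: add(add(S^4(Z), SSSZ), SZ)
  step 1: add(S(add(SSSZ, SSSZ)), SZ)
  step 2: S(add(add(SSSZ, SSSZ), SZ))
  step 3: S(add(S(add(SSZ, SSSZ)), SZ))
  step 4: S(S(add(add(SSZ, SSSZ), SZ)))
  step 5: S(S(add(S(add(SZ, SSSZ)), SZ)))
  step 6: S(S(S(add(add(SZ, SSSZ), SZ))))
  step 7: S(S(S(add(S(add(Z, SSSZ)), SZ))))
  step 8: S(S(S(S(add(add(Z, SSSZ), SZ)))))
  step 9: S(S(S(S(add(SSSZ, SZ)))))
  step 10: S(S(S(S(S(add(SSZ, SZ))))))
  step 11: S(S(S(S(S(S(add(SZ, SZ)))))))
  step 12: S(S(S(S(S(S(S(add(Z, SZ))))))))
  step 13: S^8(Z)

Answer: DIFFERENT — A ⇓ SSSZ, B ⇓ S^8(Z)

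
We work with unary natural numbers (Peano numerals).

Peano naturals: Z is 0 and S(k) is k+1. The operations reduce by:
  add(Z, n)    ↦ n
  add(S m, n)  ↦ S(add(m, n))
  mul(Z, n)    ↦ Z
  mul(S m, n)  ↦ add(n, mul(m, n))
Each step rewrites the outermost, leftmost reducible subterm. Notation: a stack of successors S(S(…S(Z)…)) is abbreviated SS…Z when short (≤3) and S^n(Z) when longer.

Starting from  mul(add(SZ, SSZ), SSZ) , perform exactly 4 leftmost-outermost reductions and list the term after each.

Answer: after 4 steps: S(S(add(Z, mul(add(Z, SSZ), SSZ))))

Working:
  start: mul(add(SZ, SSZ), SSZ)
  [1] mul(S(add(Z, SSZ)), SSZ)
  [2] add(SSZ, mul(add(Z, SSZ), SSZ))
  [3] S(add(SZ, mul(add(Z, SSZ), SSZ)))
  [4] S(S(add(Z, mul(add(Z, SSZ), SSZ))))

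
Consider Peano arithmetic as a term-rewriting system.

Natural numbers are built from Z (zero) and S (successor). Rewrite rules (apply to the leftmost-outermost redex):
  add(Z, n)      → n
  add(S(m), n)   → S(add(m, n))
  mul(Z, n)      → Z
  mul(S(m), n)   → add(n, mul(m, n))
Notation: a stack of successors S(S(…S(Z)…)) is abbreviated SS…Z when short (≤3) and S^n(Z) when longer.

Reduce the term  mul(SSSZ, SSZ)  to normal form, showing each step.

  start: mul(SSSZ, SSZ)
  step 1: add(SSZ, mul(SSZ, SSZ))
  step 2: S(add(SZ, mul(SSZ, SSZ)))
  step 3: S(S(add(Z, mul(SSZ, SSZ))))
  step 4: S(S(mul(SSZ, SSZ)))
  step 5: S(S(add(SSZ, mul(SZ, SSZ))))
  step 6: S(S(S(add(SZ, mul(SZ, SSZ)))))
  step 7: S(S(S(S(add(Z, mul(SZ, SSZ))))))
  step 8: S(S(S(S(mul(SZ, SSZ)))))
  step 9: S(S(S(S(add(SSZ, mul(Z, SSZ))))))
  step 10: S(S(S(S(S(add(SZ, mul(Z, SSZ)))))))
  step 11: S(S(S(S(S(S(add(Z, mul(Z, SSZ))))))))
  step 12: S(S(S(S(S(S(mul(Z, SSZ)))))))
  step 13: S^6(Z)

Answer: normal form = S^6(Z)  (in 13 steps)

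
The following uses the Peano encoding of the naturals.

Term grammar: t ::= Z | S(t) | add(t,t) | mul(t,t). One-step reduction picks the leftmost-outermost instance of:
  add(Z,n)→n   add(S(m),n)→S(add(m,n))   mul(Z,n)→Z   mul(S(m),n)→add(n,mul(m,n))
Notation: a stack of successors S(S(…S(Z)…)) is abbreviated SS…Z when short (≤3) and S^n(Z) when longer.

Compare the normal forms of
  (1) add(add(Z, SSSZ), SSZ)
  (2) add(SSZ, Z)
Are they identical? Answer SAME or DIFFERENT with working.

Answer: DIFFERENT — A ⇓ S^5(Z), B ⇓ SSZ

Derivation:
Term A:
  start: add(add(Z, SSSZ), SSZ)
  [1] add(SSSZ, SSZ)
  [2] S(add(SSZ, SSZ))
  [3] S(S(add(SZ, SSZ)))
  [4] S(S(S(add(Z, SSZ))))
  [5] S^5(Z)

Term B:
  start: add(SSZ, Z)
  [1] S(add(SZ, Z))
  [2] S(S(add(Z, Z)))
  [3] SSZ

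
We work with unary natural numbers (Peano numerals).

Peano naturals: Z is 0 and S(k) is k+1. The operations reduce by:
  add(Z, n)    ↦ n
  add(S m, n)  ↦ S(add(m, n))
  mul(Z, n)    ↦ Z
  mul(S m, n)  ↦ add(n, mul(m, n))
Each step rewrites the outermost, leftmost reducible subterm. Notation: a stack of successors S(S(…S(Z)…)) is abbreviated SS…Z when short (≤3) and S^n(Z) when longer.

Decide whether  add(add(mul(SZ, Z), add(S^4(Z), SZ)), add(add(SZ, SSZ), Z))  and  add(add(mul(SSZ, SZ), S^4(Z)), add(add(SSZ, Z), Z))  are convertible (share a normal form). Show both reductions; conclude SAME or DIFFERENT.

Answer: SAME — A ⇓ S^8(Z), B ⇓ S^8(Z)

Working:
Term A:
  start: add(add(mul(SZ, Z), add(S^4(Z), SZ)), add(add(SZ, SSZ), Z))
  step 1: add(add(add(Z, mul(Z, Z)), add(S^4(Z), SZ)), add(add(SZ, SSZ), Z))
  step 2: add(add(mul(Z, Z), add(S^4(Z), SZ)), add(add(SZ, SSZ), Z))
  step 3: add(add(Z, add(S^4(Z), SZ)), add(add(SZ, SSZ), Z))
  step 4: add(add(S^4(Z), SZ), add(add(SZ, SSZ), Z))
  step 5: add(S(add(SSSZ, SZ)), add(add(SZ, SSZ), Z))
  step 6: S(add(add(SSSZ, SZ), add(add(SZ, SSZ), Z)))
  step 7: S(add(S(add(SSZ, SZ)), add(add(SZ, SSZ), Z)))
  step 8: S(S(add(add(SSZ, SZ), add(add(SZ, SSZ), Z))))
  step 9: S(S(add(S(add(SZ, SZ)), add(add(SZ, SSZ), Z))))
  step 10: S(S(S(add(add(SZ, SZ), add(add(SZ, SSZ), Z)))))
  step 11: S(S(S(add(S(add(Z, SZ)), add(add(SZ, SSZ), Z)))))
  step 12: S(S(S(S(add(add(Z, SZ), add(add(SZ, SSZ), Z))))))
  step 13: S(S(S(S(add(SZ, add(add(SZ, SSZ), Z))))))
  step 14: S(S(S(S(S(add(Z, add(add(SZ, SSZ), Z)))))))
  step 15: S(S(S(S(S(add(add(SZ, SSZ), Z))))))
  step 16: S(S(S(S(S(add(S(add(Z, SSZ)), Z))))))
  step 17: S(S(S(S(S(S(add(add(Z, SSZ), Z)))))))
  step 18: S(S(S(S(S(S(add(SSZ, Z)))))))
  step 19: S(S(S(S(S(S(S(add(SZ, Z))))))))
  step 20: S(S(S(S(S(S(S(S(add(Z, Z)))))))))
  step 21: S^8(Z)

Term B:
  start: add(add(mul(SSZ, SZ), S^4(Z)), add(add(SSZ, Z), Z))
  step 1: add(add(add(SZ, mul(SZ, SZ)), S^4(Z)), add(add(SSZ, Z), Z))
  step 2: add(add(S(add(Z, mul(SZ, SZ))), S^4(Z)), add(add(SSZ, Z), Z))
  step 3: add(S(add(add(Z, mul(SZ, SZ)), S^4(Z))), add(add(SSZ, Z), Z))
  step 4: S(add(add(add(Z, mul(SZ, SZ)), S^4(Z)), add(add(SSZ, Z), Z)))
  step 5: S(add(add(mul(SZ, SZ), S^4(Z)), add(add(SSZ, Z), Z)))
  step 6: S(add(add(add(SZ, mul(Z, SZ)), S^4(Z)), add(add(SSZ, Z), Z)))
  step 7: S(add(add(S(add(Z, mul(Z, SZ))), S^4(Z)), add(add(SSZ, Z), Z)))
  step 8: S(add(S(add(add(Z, mul(Z, SZ)), S^4(Z))), add(add(SSZ, Z), Z)))
  step 9: S(S(add(add(add(Z, mul(Z, SZ)), S^4(Z)), add(add(SSZ, Z), Z))))
  step 10: S(S(add(add(mul(Z, SZ), S^4(Z)), add(add(SSZ, Z), Z))))
  step 11: S(S(add(add(Z, S^4(Z)), add(add(SSZ, Z), Z))))
  step 12: S(S(add(S^4(Z), add(add(SSZ, Z), Z))))
  step 13: S(S(S(add(SSSZ, add(add(SSZ, Z), Z)))))
  step 14: S(S(S(S(add(SSZ, add(add(SSZ, Z), Z))))))
  step 15: S(S(S(S(S(add(SZ, add(add(SSZ, Z), Z)))))))
  step 16: S(S(S(S(S(S(add(Z, add(add(SSZ, Z), Z))))))))
  step 17: S(S(S(S(S(S(add(add(SSZ, Z), Z)))))))
  step 18: S(S(S(S(S(S(add(S(add(SZ, Z)), Z)))))))
  step 19: S(S(S(S(S(S(S(add(add(SZ, Z), Z))))))))
  step 20: S(S(S(S(S(S(S(add(S(add(Z, Z)), Z))))))))
  step 21: S(S(S(S(S(S(S(S(add(add(Z, Z), Z)))))))))
  step 22: S(S(S(S(S(S(S(S(add(Z, Z)))))))))
  step 23: S^8(Z)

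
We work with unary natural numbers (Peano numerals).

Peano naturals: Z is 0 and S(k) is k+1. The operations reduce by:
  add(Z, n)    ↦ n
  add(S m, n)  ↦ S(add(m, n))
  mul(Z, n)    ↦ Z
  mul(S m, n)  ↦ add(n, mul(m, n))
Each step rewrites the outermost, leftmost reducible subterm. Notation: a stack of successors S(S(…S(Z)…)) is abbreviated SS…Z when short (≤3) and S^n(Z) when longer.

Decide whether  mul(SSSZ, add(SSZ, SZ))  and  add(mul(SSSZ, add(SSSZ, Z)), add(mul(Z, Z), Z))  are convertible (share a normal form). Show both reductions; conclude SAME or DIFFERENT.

Answer: SAME — A ⇓ S^9(Z), B ⇓ S^9(Z)

Derivation:
Term A:
  start: mul(SSSZ, add(SSZ, SZ))
  step 1: add(add(SSZ, SZ), mul(SSZ, add(SSZ, SZ)))
  step 2: add(S(add(SZ, SZ)), mul(SSZ, add(SSZ, SZ)))
  step 3: S(add(add(SZ, SZ), mul(SSZ, add(SSZ, SZ))))
  step 4: S(add(S(add(Z, SZ)), mul(SSZ, add(SSZ, SZ))))
  step 5: S(S(add(add(Z, SZ), mul(SSZ, add(SSZ, SZ)))))
  step 6: S(S(add(SZ, mul(SSZ, add(SSZ, SZ)))))
  step 7: S(S(S(add(Z, mul(SSZ, add(SSZ, SZ))))))
  step 8: S(S(S(mul(SSZ, add(SSZ, SZ)))))
  step 9: S(S(S(add(add(SSZ, SZ), mul(SZ, add(SSZ, SZ))))))
  step 10: S(S(S(add(S(add(SZ, SZ)), mul(SZ, add(SSZ, SZ))))))
  step 11: S(S(S(S(add(add(SZ, SZ), mul(SZ, add(SSZ, SZ)))))))
  step 12: S(S(S(S(add(S(add(Z, SZ)), mul(SZ, add(SSZ, SZ)))))))
  step 13: S(S(S(S(S(add(add(Z, SZ), mul(SZ, add(SSZ, SZ))))))))
  step 14: S(S(S(S(S(add(SZ, mul(SZ, add(SSZ, SZ))))))))
  step 15: S(S(S(S(S(S(add(Z, mul(SZ, add(SSZ, SZ)))))))))
  step 16: S(S(S(S(S(S(mul(SZ, add(SSZ, SZ))))))))
  step 17: S(S(S(S(S(S(add(add(SSZ, SZ), mul(Z, add(SSZ, SZ)))))))))
  step 18: S(S(S(S(S(S(add(S(add(SZ, SZ)), mul(Z, add(SSZ, SZ)))))))))
  step 19: S(S(S(S(S(S(S(add(add(SZ, SZ), mul(Z, add(SSZ, SZ))))))))))
  step 20: S(S(S(S(S(S(S(add(S(add(Z, SZ)), mul(Z, add(SSZ, SZ))))))))))
  step 21: S(S(S(S(S(S(S(S(add(add(Z, SZ), mul(Z, add(SSZ, SZ)))))))))))
  step 22: S(S(S(S(S(S(S(S(add(SZ, mul(Z, add(SSZ, SZ)))))))))))
  step 23: S(S(S(S(S(S(S(S(S(add(Z, mul(Z, add(SSZ, SZ))))))))))))
  step 24: S(S(S(S(S(S(S(S(S(mul(Z, add(SSZ, SZ)))))))))))
  step 25: S^9(Z)

Term B:
  start: add(mul(SSSZ, add(SSSZ, Z)), add(mul(Z, Z), Z))
  step 1: add(add(add(SSSZ, Z), mul(SSZ, add(SSSZ, Z))), add(mul(Z, Z), Z))
  step 2: add(add(S(add(SSZ, Z)), mul(SSZ, add(SSSZ, Z))), add(mul(Z, Z), Z))
  step 3: add(S(add(add(SSZ, Z), mul(SSZ, add(SSSZ, Z)))), add(mul(Z, Z), Z))
  step 4: S(add(add(add(SSZ, Z), mul(SSZ, add(SSSZ, Z))), add(mul(Z, Z), Z)))
  step 5: S(add(add(S(add(SZ, Z)), mul(SSZ, add(SSSZ, Z))), add(mul(Z, Z), Z)))
  step 6: S(add(S(add(add(SZ, Z), mul(SSZ, add(SSSZ, Z)))), add(mul(Z, Z), Z)))
  step 7: S(S(add(add(add(SZ, Z), mul(SSZ, add(SSSZ, Z))), add(mul(Z, Z), Z))))
  step 8: S(S(add(add(S(add(Z, Z)), mul(SSZ, add(SSSZ, Z))), add(mul(Z, Z), Z))))
  step 9: S(S(add(S(add(add(Z, Z), mul(SSZ, add(SSSZ, Z)))), add(mul(Z, Z), Z))))
  step 10: S(S(S(add(add(add(Z, Z), mul(SSZ, add(SSSZ, Z))), add(mul(Z, Z), Z)))))
  step 11: S(S(S(add(add(Z, mul(SSZ, add(SSSZ, Z))), add(mul(Z, Z), Z)))))
  step 12: S(S(S(add(mul(SSZ, add(SSSZ, Z)), add(mul(Z, Z), Z)))))
  step 13: S(S(S(add(add(add(SSSZ, Z), mul(SZ, add(SSSZ, Z))), add(mul(Z, Z), Z)))))
  step 14: S(S(S(add(add(S(add(SSZ, Z)), mul(SZ, add(SSSZ, Z))), add(mul(Z, Z), Z)))))
  step 15: S(S(S(add(S(add(add(SSZ, Z), mul(SZ, add(SSSZ, Z)))), add(mul(Z, Z), Z)))))
  step 16: S(S(S(S(add(add(add(SSZ, Z), mul(SZ, add(SSSZ, Z))), add(mul(Z, Z), Z))))))
  step 17: S(S(S(S(add(add(S(add(SZ, Z)), mul(SZ, add(SSSZ, Z))), add(mul(Z, Z), Z))))))
  step 18: S(S(S(S(add(S(add(add(SZ, Z), mul(SZ, add(SSSZ, Z)))), add(mul(Z, Z), Z))))))
  step 19: S(S(S(S(S(add(add(add(SZ, Z), mul(SZ, add(SSSZ, Z))), add(mul(Z, Z), Z)))))))
  step 20: S(S(S(S(S(add(add(S(add(Z, Z)), mul(SZ, add(SSSZ, Z))), add(mul(Z, Z), Z)))))))
  step 21: S(S(S(S(S(add(S(add(add(Z, Z), mul(SZ, add(SSSZ, Z)))), add(mul(Z, Z), Z)))))))
  step 22: S(S(S(S(S(S(add(add(add(Z, Z), mul(SZ, add(SSSZ, Z))), add(mul(Z, Z), Z))))))))
  step 23: S(S(S(S(S(S(add(add(Z, mul(SZ, add(SSSZ, Z))), add(mul(Z, Z), Z))))))))
  step 24: S(S(S(S(S(S(add(mul(SZ, add(SSSZ, Z)), add(mul(Z, Z), Z))))))))
  step 25: S(S(S(S(S(S(add(add(add(SSSZ, Z), mul(Z, add(SSSZ, Z))), add(mul(Z, Z), Z))))))))
  step 26: S(S(S(S(S(S(add(add(S(add(SSZ, Z)), mul(Z, add(SSSZ, Z))), add(mul(Z, Z), Z))))))))
  step 27: S(S(S(S(S(S(add(S(add(add(SSZ, Z), mul(Z, add(SSSZ, Z)))), add(mul(Z, Z), Z))))))))
  step 28: S(S(S(S(S(S(S(add(add(add(SSZ, Z), mul(Z, add(SSSZ, Z))), add(mul(Z, Z), Z)))))))))
  step 29: S(S(S(S(S(S(S(add(add(S(add(SZ, Z)), mul(Z, add(SSSZ, Z))), add(mul(Z, Z), Z)))))))))
  step 30: S(S(S(S(S(S(S(add(S(add(add(SZ, Z), mul(Z, add(SSSZ, Z)))), add(mul(Z, Z), Z)))))))))
  step 31: S(S(S(S(S(S(S(S(add(add(add(SZ, Z), mul(Z, add(SSSZ, Z))), add(mul(Z, Z), Z))))))))))
  step 32: S(S(S(S(S(S(S(S(add(add(S(add(Z, Z)), mul(Z, add(SSSZ, Z))), add(mul(Z, Z), Z))))))))))
  step 33: S(S(S(S(S(S(S(S(add(S(add(add(Z, Z), mul(Z, add(SSSZ, Z)))), add(mul(Z, Z), Z))))))))))
  step 34: S(S(S(S(S(S(S(S(S(add(add(add(Z, Z), mul(Z, add(SSSZ, Z))), add(mul(Z, Z), Z)))))))))))
  step 35: S(S(S(S(S(S(S(S(S(add(add(Z, mul(Z, add(SSSZ, Z))), add(mul(Z, Z), Z)))))))))))
  step 36: S(S(S(S(S(S(S(S(S(add(mul(Z, add(SSSZ, Z)), add(mul(Z, Z), Z)))))))))))
  step 37: S(S(S(S(S(S(S(S(S(add(Z, add(mul(Z, Z), Z)))))))))))
  step 38: S(S(S(S(S(S(S(S(S(add(mul(Z, Z), Z))))))))))
  step 39: S(S(S(S(S(S(S(S(S(add(Z, Z))))))))))
  step 40: S^9(Z)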